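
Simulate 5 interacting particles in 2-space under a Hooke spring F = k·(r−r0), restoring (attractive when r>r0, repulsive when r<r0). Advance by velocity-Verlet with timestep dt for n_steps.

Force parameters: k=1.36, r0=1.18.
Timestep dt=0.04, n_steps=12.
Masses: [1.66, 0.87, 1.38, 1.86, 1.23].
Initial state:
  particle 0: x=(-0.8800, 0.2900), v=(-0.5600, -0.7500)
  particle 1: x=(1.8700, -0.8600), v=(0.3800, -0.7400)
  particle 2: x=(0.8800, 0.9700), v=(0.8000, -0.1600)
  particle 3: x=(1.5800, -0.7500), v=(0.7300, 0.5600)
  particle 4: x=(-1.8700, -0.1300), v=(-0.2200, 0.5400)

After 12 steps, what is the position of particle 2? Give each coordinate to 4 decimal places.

(1.0518, 0.6555)

step 0: x0=(-0.8800, 0.2900) x1=(1.8700, -0.8600) x2=(0.8800, 0.9700) x3=(1.5800, -0.7500) x4=(-1.8700, -0.1300)
step 1: x0=(-0.8999, 0.2594) x1=(1.8804, -0.8875) x2=(0.9107, 0.9618) x3=(1.6064, -0.7265) x4=(-1.8731, -0.1087)
step 2: x0=(-0.9147, 0.2275) x1=(1.8808, -0.9110) x2=(0.9387, 0.9499) x3=(1.6273, -0.7006) x4=(-1.8648, -0.0879)
step 3: x0=(-0.9241, 0.1945) x1=(1.8712, -0.9306) x2=(0.9639, 0.9343) x3=(1.6428, -0.6724) x4=(-1.8450, -0.0679)
step 4: x0=(-0.9281, 0.1605) x1=(1.8512, -0.9467) x2=(0.9860, 0.9153) x3=(1.6530, -0.6417) x4=(-1.8140, -0.0488)
step 5: x0=(-0.9265, 0.1255) x1=(1.8210, -0.9592) x2=(1.0052, 0.8928) x3=(1.6580, -0.6087) x4=(-1.7720, -0.0304)
step 6: x0=(-0.9194, 0.0896) x1=(1.7804, -0.9684) x2=(1.0212, 0.8671) x3=(1.6580, -0.5735) x4=(-1.7192, -0.0130)
step 7: x0=(-0.9068, 0.0529) x1=(1.7298, -0.9743) x2=(1.0341, 0.8383) x3=(1.6534, -0.5361) x4=(-1.6561, 0.0034)
step 8: x0=(-0.8885, 0.0154) x1=(1.6693, -0.9772) x2=(1.0438, 0.8065) x3=(1.6442, -0.4968) x4=(-1.5832, 0.0189)
step 9: x0=(-0.8649, -0.0226) x1=(1.5993, -0.9771) x2=(1.0504, 0.7721) x3=(1.6309, -0.4556) x4=(-1.5012, 0.0334)
step 10: x0=(-0.8359, -0.0613) x1=(1.5205, -0.9742) x2=(1.0539, 0.7353) x3=(1.6137, -0.4129) x4=(-1.4106, 0.0471)
step 11: x0=(-0.8017, -0.1006) x1=(1.4332, -0.9685) x2=(1.0543, 0.6963) x3=(1.5928, -0.3688) x4=(-1.3121, 0.0600)
step 12: x0=(-0.7627, -0.1404) x1=(1.3384, -0.9603) x2=(1.0518, 0.6555) x3=(1.5687, -0.3235) x4=(-1.2067, 0.0723)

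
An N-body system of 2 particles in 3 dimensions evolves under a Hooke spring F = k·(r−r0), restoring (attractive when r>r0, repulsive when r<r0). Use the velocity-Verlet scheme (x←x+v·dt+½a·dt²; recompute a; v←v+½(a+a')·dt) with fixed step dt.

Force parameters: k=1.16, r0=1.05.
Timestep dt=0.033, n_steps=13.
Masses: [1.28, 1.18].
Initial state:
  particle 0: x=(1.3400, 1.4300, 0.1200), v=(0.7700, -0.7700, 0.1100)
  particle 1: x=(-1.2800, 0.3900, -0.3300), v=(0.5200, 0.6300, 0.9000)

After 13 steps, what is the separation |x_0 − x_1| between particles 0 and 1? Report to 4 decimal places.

step 0: x0=(1.3400, 1.4300, 0.1200) x1=(-1.2800, 0.3900, -0.3300)
step 1: x0=(1.3646, 1.4043, 0.1235) x1=(-1.2620, 0.4111, -0.3001)
step 2: x0=(1.3876, 1.3779, 0.1267) x1=(-1.2421, 0.4330, -0.2700)
step 3: x0=(1.4089, 1.3510, 0.1297) x1=(-1.2205, 0.4554, -0.2396)
step 4: x0=(1.4286, 1.3235, 0.1324) x1=(-1.1972, 0.4784, -0.2090)
step 5: x0=(1.4467, 1.2955, 0.1350) x1=(-1.1721, 0.5021, -0.1781)
step 6: x0=(1.4632, 1.2670, 0.1373) x1=(-1.1453, 0.5262, -0.1470)
step 7: x0=(1.4781, 1.2380, 0.1395) x1=(-1.1167, 0.5508, -0.1157)
step 8: x0=(1.4914, 1.2087, 0.1415) x1=(-1.0865, 0.5759, -0.0843)
step 9: x0=(1.5032, 1.1789, 0.1434) x1=(-1.0546, 0.6014, -0.0527)
step 10: x0=(1.5135, 1.1489, 0.1452) x1=(-1.0210, 0.6272, -0.0210)
step 11: x0=(1.5223, 1.1185, 0.1469) x1=(-0.9858, 0.6534, 0.0108)
step 12: x0=(1.5297, 1.0878, 0.1485) x1=(-0.9491, 0.6799, 0.0428)
step 13: x0=(1.5356, 1.0569, 0.1500) x1=(-0.9108, 0.7066, 0.0747)

2.4725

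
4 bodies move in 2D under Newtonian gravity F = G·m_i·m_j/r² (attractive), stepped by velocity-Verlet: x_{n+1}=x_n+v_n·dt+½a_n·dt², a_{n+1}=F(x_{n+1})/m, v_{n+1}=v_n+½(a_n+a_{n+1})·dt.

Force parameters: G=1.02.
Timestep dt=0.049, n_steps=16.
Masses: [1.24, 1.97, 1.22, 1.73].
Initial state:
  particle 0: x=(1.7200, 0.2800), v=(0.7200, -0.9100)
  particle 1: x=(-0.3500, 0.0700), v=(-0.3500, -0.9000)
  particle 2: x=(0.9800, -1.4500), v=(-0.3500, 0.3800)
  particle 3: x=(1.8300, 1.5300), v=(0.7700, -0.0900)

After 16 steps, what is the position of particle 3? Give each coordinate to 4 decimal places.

(2.3370, 1.1774)

step 0: x0=(1.7200, 0.2800) x1=(-0.3500, 0.0700) x2=(0.9800, -1.4500) x3=(1.8300, 1.5300)
step 1: x0=(1.7547, 0.2363) x1=(-0.3663, 0.0258) x2=(0.9627, -1.4303) x3=(1.8673, 1.5243)
step 2: x0=(1.7881, 0.1942) x1=(-0.3809, -0.0185) x2=(0.9451, -1.4085) x3=(1.9038, 1.5161)
step 3: x0=(1.8204, 0.1537) x1=(-0.3939, -0.0631) x2=(0.9271, -1.3845) x3=(1.9396, 1.5055)
step 4: x0=(1.8514, 0.1145) x1=(-0.4052, -0.1079) x2=(0.9088, -1.3583) x3=(1.9745, 1.4927)
step 5: x0=(1.8811, 0.0766) x1=(-0.4149, -0.1530) x2=(0.8901, -1.3297) x3=(2.0088, 1.4776)
step 6: x0=(1.9096, 0.0399) x1=(-0.4228, -0.1984) x2=(0.8710, -1.2989) x3=(2.0423, 1.4604)
step 7: x0=(1.9367, 0.0043) x1=(-0.4290, -0.2441) x2=(0.8515, -1.2657) x3=(2.0750, 1.4411)
step 8: x0=(1.9625, -0.0301) x1=(-0.4334, -0.2902) x2=(0.8315, -1.2301) x3=(2.1071, 1.4197)
step 9: x0=(1.9869, -0.0634) x1=(-0.4360, -0.3368) x2=(0.8109, -1.1922) x3=(2.1385, 1.3963)
step 10: x0=(2.0098, -0.0956) x1=(-0.4366, -0.3837) x2=(0.7896, -1.1517) x3=(2.1691, 1.3710)
step 11: x0=(2.0314, -0.1267) x1=(-0.4351, -0.4311) x2=(0.7675, -1.1089) x3=(2.1990, 1.3436)
step 12: x0=(2.0514, -0.1567) x1=(-0.4315, -0.4790) x2=(0.7444, -1.0636) x3=(2.2281, 1.3143)
step 13: x0=(2.0700, -0.1856) x1=(-0.4255, -0.5274) x2=(0.7200, -1.0159) x3=(2.2565, 1.2830)
step 14: x0=(2.0870, -0.2133) x1=(-0.4168, -0.5763) x2=(0.6941, -0.9660) x3=(2.2841, 1.2498)
step 15: x0=(2.1025, -0.2397) x1=(-0.4054, -0.6255) x2=(0.6664, -0.9138) x3=(2.3110, 1.2146)
step 16: x0=(2.1165, -0.2648) x1=(-0.3908, -0.6751) x2=(0.6363, -0.8596) x3=(2.3370, 1.1774)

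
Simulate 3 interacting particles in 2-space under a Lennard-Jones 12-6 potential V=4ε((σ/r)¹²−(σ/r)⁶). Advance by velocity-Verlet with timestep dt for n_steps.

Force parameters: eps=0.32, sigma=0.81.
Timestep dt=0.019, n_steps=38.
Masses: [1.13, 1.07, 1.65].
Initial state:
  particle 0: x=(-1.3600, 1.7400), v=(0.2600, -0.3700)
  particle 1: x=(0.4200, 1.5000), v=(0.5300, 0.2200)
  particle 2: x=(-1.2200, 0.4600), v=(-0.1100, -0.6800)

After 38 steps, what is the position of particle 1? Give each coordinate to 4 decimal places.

step 0: x0=(-1.3600, 1.7400) x1=(0.4200, 1.5000) x2=(-1.2200, 0.4600)
step 1: x0=(-1.3550, 1.7329) x1=(0.4301, 1.5042) x2=(-1.2221, 0.4471)
step 2: x0=(-1.3501, 1.7257) x1=(0.4401, 1.5084) x2=(-1.2242, 0.4343)
step 3: x0=(-1.3451, 1.7185) x1=(0.4501, 1.5125) x2=(-1.2263, 0.4216)
step 4: x0=(-1.3401, 1.7111) x1=(0.4601, 1.5167) x2=(-1.2284, 0.4089)
step 5: x0=(-1.3350, 1.7036) x1=(0.4701, 1.5209) x2=(-1.2305, 0.3963)
step 6: x0=(-1.3300, 1.6960) x1=(0.4801, 1.5250) x2=(-1.2326, 0.3837)
step 7: x0=(-1.3249, 1.6884) x1=(0.4901, 1.5292) x2=(-1.2347, 0.3713)
step 8: x0=(-1.3198, 1.6806) x1=(0.5000, 1.5334) x2=(-1.2368, 0.3588)
step 9: x0=(-1.3147, 1.6728) x1=(0.5100, 1.5375) x2=(-1.2389, 0.3465)
step 10: x0=(-1.3096, 1.6649) x1=(0.5199, 1.5417) x2=(-1.2410, 0.3342)
step 11: x0=(-1.3045, 1.6568) x1=(0.5298, 1.5459) x2=(-1.2432, 0.3219)
step 12: x0=(-1.2994, 1.6488) x1=(0.5397, 1.5500) x2=(-1.2453, 0.3098)
step 13: x0=(-1.2942, 1.6406) x1=(0.5496, 1.5542) x2=(-1.2474, 0.2976)
step 14: x0=(-1.2890, 1.6323) x1=(0.5595, 1.5584) x2=(-1.2495, 0.2856)
step 15: x0=(-1.2839, 1.6240) x1=(0.5693, 1.5625) x2=(-1.2516, 0.2735)
step 16: x0=(-1.2787, 1.6156) x1=(0.5792, 1.5667) x2=(-1.2537, 0.2616)
step 17: x0=(-1.2735, 1.6071) x1=(0.5890, 1.5708) x2=(-1.2559, 0.2497)
step 18: x0=(-1.2683, 1.5986) x1=(0.5988, 1.5750) x2=(-1.2580, 0.2378)
step 19: x0=(-1.2631, 1.5899) x1=(0.6087, 1.5791) x2=(-1.2601, 0.2260)
step 20: x0=(-1.2578, 1.5812) x1=(0.6185, 1.5833) x2=(-1.2622, 0.2142)
step 21: x0=(-1.2526, 1.5725) x1=(0.6282, 1.5874) x2=(-1.2643, 0.2025)
step 22: x0=(-1.2474, 1.5636) x1=(0.6380, 1.5916) x2=(-1.2664, 0.1909)
step 23: x0=(-1.2421, 1.5547) x1=(0.6478, 1.5957) x2=(-1.2685, 0.1793)
step 24: x0=(-1.2369, 1.5457) x1=(0.6576, 1.5999) x2=(-1.2706, 0.1677)
step 25: x0=(-1.2316, 1.5367) x1=(0.6673, 1.6040) x2=(-1.2727, 0.1562)
step 26: x0=(-1.2263, 1.5276) x1=(0.6771, 1.6082) x2=(-1.2748, 0.1447)
step 27: x0=(-1.2211, 1.5184) x1=(0.6868, 1.6123) x2=(-1.2769, 0.1333)
step 28: x0=(-1.2158, 1.5092) x1=(0.6965, 1.6165) x2=(-1.2790, 0.1219)
step 29: x0=(-1.2105, 1.4999) x1=(0.7063, 1.6206) x2=(-1.2811, 0.1106)
step 30: x0=(-1.2052, 1.4905) x1=(0.7160, 1.6247) x2=(-1.2832, 0.0993)
step 31: x0=(-1.1999, 1.4811) x1=(0.7257, 1.6289) x2=(-1.2853, 0.0880)
step 32: x0=(-1.1946, 1.4716) x1=(0.7354, 1.6330) x2=(-1.2874, 0.0768)
step 33: x0=(-1.1893, 1.4620) x1=(0.7450, 1.6371) x2=(-1.2895, 0.0656)
step 34: x0=(-1.1840, 1.4524) x1=(0.7547, 1.6413) x2=(-1.2916, 0.0545)
step 35: x0=(-1.1787, 1.4428) x1=(0.7644, 1.6454) x2=(-1.2936, 0.0434)
step 36: x0=(-1.1734, 1.4330) x1=(0.7741, 1.6495) x2=(-1.2957, 0.0324)
step 37: x0=(-1.1681, 1.4232) x1=(0.7837, 1.6537) x2=(-1.2978, 0.0214)
step 38: x0=(-1.1628, 1.4134) x1=(0.7934, 1.6578) x2=(-1.2999, 0.0104)

(0.7934, 1.6578)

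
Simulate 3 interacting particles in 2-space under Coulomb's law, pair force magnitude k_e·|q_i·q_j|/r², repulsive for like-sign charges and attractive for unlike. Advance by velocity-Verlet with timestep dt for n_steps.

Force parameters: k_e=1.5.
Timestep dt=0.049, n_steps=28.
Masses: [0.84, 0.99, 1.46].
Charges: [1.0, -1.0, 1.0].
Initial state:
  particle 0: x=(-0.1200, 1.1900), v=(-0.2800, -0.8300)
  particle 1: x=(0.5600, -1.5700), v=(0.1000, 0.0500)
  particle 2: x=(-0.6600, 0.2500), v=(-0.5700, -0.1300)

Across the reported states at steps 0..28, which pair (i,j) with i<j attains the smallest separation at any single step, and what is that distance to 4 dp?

step 0: x0=(-0.1200, 1.1900) x1=(0.5600, -1.5700) x2=(-0.6600, 0.2500)
step 1: x0=(-0.1327, 1.1507) x1=(0.5646, -1.5670) x2=(-0.6883, 0.2425)
step 2: x0=(-0.1434, 1.1140) x1=(0.5687, -1.5630) x2=(-0.7175, 0.2327)
step 3: x0=(-0.1518, 1.0801) x1=(0.5723, -1.5579) x2=(-0.7475, 0.2207)
step 4: x0=(-0.1578, 1.0488) x1=(0.5752, -1.5517) x2=(-0.7786, 0.2064)
step 5: x0=(-0.1613, 1.0201) x1=(0.5776, -1.5444) x2=(-0.8107, 0.1899)
step 6: x0=(-0.1622, 0.9939) x1=(0.5794, -1.5361) x2=(-0.8439, 0.1712)
step 7: x0=(-0.1606, 0.9700) x1=(0.5805, -1.5268) x2=(-0.8781, 0.1505)
step 8: x0=(-0.1565, 0.9482) x1=(0.5811, -1.5163) x2=(-0.9133, 0.1279)
step 9: x0=(-0.1498, 0.9283) x1=(0.5809, -1.5048) x2=(-0.9496, 0.1034)
step 10: x0=(-0.1407, 0.9101) x1=(0.5801, -1.4922) x2=(-0.9868, 0.0772)
step 11: x0=(-0.1292, 0.8933) x1=(0.5787, -1.4785) x2=(-1.0249, 0.0495)
step 12: x0=(-0.1154, 0.8779) x1=(0.5765, -1.4638) x2=(-1.0638, 0.0202)
step 13: x0=(-0.0995, 0.8635) x1=(0.5735, -1.4479) x2=(-1.1035, -0.0103)
step 14: x0=(-0.0815, 0.8500) x1=(0.5699, -1.4310) x2=(-1.1438, -0.0421)
step 15: x0=(-0.0617, 0.8372) x1=(0.5655, -1.4130) x2=(-1.1848, -0.0751)
step 16: x0=(-0.0400, 0.8249) x1=(0.5603, -1.3939) x2=(-1.2262, -0.1091)
step 17: x0=(-0.0167, 0.8130) x1=(0.5543, -1.3737) x2=(-1.2681, -0.1441)
step 18: x0=(0.0082, 0.8014) x1=(0.5475, -1.3524) x2=(-1.3103, -0.1799)
step 19: x0=(0.0347, 0.7898) x1=(0.5399, -1.3299) x2=(-1.3529, -0.2166)
step 20: x0=(0.0625, 0.7783) x1=(0.5314, -1.3063) x2=(-1.3956, -0.2541)
step 21: x0=(0.0916, 0.7666) x1=(0.5222, -1.2816) x2=(-1.4386, -0.2922)
step 22: x0=(0.1219, 0.7546) x1=(0.5121, -1.2558) x2=(-1.4817, -0.3309)
step 23: x0=(0.1534, 0.7423) x1=(0.5011, -1.2287) x2=(-1.5249, -0.3703)
step 24: x0=(0.1859, 0.7295) x1=(0.4893, -1.2005) x2=(-1.5681, -0.4102)
step 25: x0=(0.2194, 0.7161) x1=(0.4766, -1.1711) x2=(-1.6113, -0.4505)
step 26: x0=(0.2539, 0.7021) x1=(0.4631, -1.1404) x2=(-1.6545, -0.4914)
step 27: x0=(0.2892, 0.6872) x1=(0.4488, -1.1085) x2=(-1.6976, -0.5326)
step 28: x0=(0.3253, 0.6715) x1=(0.4337, -1.0752) x2=(-1.7406, -0.5742)

pair (0,2), distance 1.0457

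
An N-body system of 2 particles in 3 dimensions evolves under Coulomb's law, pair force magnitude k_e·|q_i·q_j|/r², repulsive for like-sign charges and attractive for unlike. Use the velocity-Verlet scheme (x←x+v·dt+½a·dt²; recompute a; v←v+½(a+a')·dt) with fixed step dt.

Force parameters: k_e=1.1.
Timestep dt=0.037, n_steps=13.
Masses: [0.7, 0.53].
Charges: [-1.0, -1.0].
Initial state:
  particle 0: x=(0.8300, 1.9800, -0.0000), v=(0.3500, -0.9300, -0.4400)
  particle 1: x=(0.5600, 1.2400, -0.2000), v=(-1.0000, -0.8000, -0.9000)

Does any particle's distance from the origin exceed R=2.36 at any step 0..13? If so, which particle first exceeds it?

no

step 0: x0=(0.8300, 1.9800, -0.0000) x1=(0.5600, 1.2400, -0.2000)
step 1: x0=(0.8435, 1.9471, -0.0159) x1=(0.5223, 1.2084, -0.2338)
step 2: x0=(0.8582, 1.9169, -0.0310) x1=(0.4830, 1.1733, -0.2687)
step 3: x0=(0.8741, 1.8892, -0.0452) x1=(0.4421, 1.1348, -0.3047)
step 4: x0=(0.8913, 1.8636, -0.0588) x1=(0.3995, 1.0936, -0.3416)
step 5: x0=(0.9096, 1.8399, -0.0716) x1=(0.3553, 1.0498, -0.3794)
step 6: x0=(0.9292, 1.8179, -0.0838) x1=(0.3097, 1.0038, -0.4181)
step 7: x0=(0.9498, 1.7973, -0.0954) x1=(0.2626, 0.9560, -0.4575)
step 8: x0=(0.9713, 1.7779, -0.1066) x1=(0.2142, 0.9066, -0.4977)
step 9: x0=(0.9938, 1.7595, -0.1172) x1=(0.1646, 0.8558, -0.5384)
step 10: x0=(1.0171, 1.7420, -0.1274) x1=(0.1139, 0.8039, -0.5797)
step 11: x0=(1.0411, 1.7253, -0.1373) x1=(0.0623, 0.7509, -0.6215)
step 12: x0=(1.0658, 1.7092, -0.1468) x1=(0.0097, 0.6971, -0.6637)
step 13: x0=(1.0912, 1.6937, -0.1560) x1=(-0.0436, 0.6425, -0.7063)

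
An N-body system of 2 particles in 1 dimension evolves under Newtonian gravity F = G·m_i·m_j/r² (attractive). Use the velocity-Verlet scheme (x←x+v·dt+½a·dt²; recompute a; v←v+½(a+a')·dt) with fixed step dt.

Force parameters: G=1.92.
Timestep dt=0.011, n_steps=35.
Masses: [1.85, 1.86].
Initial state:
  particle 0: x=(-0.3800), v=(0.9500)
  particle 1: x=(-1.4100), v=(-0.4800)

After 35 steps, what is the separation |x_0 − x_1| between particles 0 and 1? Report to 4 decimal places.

step 0: x0=(-0.3800) x1=(-1.4100)
step 1: x0=(-0.3698) x1=(-1.4151)
step 2: x0=(-0.3599) x1=(-1.4198)
step 3: x0=(-0.3504) x1=(-1.4241)
step 4: x0=(-0.3413) x1=(-1.4280)
step 5: x0=(-0.3326) x1=(-1.4316)
step 6: x0=(-0.3243) x1=(-1.4348)
step 7: x0=(-0.3162) x1=(-1.4376)
step 8: x0=(-0.3086) x1=(-1.4401)
step 9: x0=(-0.3012) x1=(-1.4423)
step 10: x0=(-0.2942) x1=(-1.4442)
step 11: x0=(-0.2875) x1=(-1.4457)
step 12: x0=(-0.2812) x1=(-1.4469)
step 13: x0=(-0.2752) x1=(-1.4478)
step 14: x0=(-0.2694) x1=(-1.4484)
step 15: x0=(-0.2640) x1=(-1.4487)
step 16: x0=(-0.2589) x1=(-1.4486)
step 17: x0=(-0.2541) x1=(-1.4483)
step 18: x0=(-0.2496) x1=(-1.4476)
step 19: x0=(-0.2454) x1=(-1.4467)
step 20: x0=(-0.2415) x1=(-1.4455)
step 21: x0=(-0.2379) x1=(-1.4439)
step 22: x0=(-0.2346) x1=(-1.4421)
step 23: x0=(-0.2316) x1=(-1.4400)
step 24: x0=(-0.2289) x1=(-1.4375)
step 25: x0=(-0.2265) x1=(-1.4348)
step 26: x0=(-0.2244) x1=(-1.4318)
step 27: x0=(-0.2226) x1=(-1.4285)
step 28: x0=(-0.2210) x1=(-1.4249)
step 29: x0=(-0.2198) x1=(-1.4210)
step 30: x0=(-0.2189) x1=(-1.4168)
step 31: x0=(-0.2183) x1=(-1.4123)
step 32: x0=(-0.2180) x1=(-1.4075)
step 33: x0=(-0.2179) x1=(-1.4024)
step 34: x0=(-0.2182) x1=(-1.3970)
step 35: x0=(-0.2188) x1=(-1.3913)

1.1725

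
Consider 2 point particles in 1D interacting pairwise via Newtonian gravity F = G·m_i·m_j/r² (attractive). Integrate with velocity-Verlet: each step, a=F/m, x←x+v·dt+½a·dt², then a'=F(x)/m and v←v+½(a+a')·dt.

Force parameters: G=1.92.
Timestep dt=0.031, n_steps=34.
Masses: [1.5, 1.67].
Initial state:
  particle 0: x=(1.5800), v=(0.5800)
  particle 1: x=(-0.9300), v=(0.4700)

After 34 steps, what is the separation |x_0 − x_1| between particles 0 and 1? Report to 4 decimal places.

2.0644

step 0: x0=(1.5800) x1=(-0.9300)
step 1: x0=(1.5977) x1=(-0.9152)
step 2: x0=(1.6150) x1=(-0.9000)
step 3: x0=(1.6317) x1=(-0.8843)
step 4: x0=(1.6480) x1=(-0.8682)
step 5: x0=(1.6638) x1=(-0.8517)
step 6: x0=(1.6791) x1=(-0.8347)
step 7: x0=(1.6939) x1=(-0.8173)
step 8: x0=(1.7082) x1=(-0.7994)
step 9: x0=(1.7221) x1=(-0.7811)
step 10: x0=(1.7354) x1=(-0.7624)
step 11: x0=(1.7483) x1=(-0.7432)
step 12: x0=(1.7606) x1=(-0.7236)
step 13: x0=(1.7725) x1=(-0.7035)
step 14: x0=(1.7838) x1=(-0.6830)
step 15: x0=(1.7947) x1=(-0.6620)
step 16: x0=(1.8050) x1=(-0.6406)
step 17: x0=(1.8148) x1=(-0.6187)
step 18: x0=(1.8241) x1=(-0.5963)
step 19: x0=(1.8329) x1=(-0.5735)
step 20: x0=(1.8411) x1=(-0.5501)
step 21: x0=(1.8488) x1=(-0.5263)
step 22: x0=(1.8560) x1=(-0.5020)
step 23: x0=(1.8626) x1=(-0.4773)
step 24: x0=(1.8686) x1=(-0.4520)
step 25: x0=(1.8741) x1=(-0.4261)
step 26: x0=(1.8790) x1=(-0.3998)
step 27: x0=(1.8832) x1=(-0.3729)
step 28: x0=(1.8869) x1=(-0.3455)
step 29: x0=(1.8900) x1=(-0.3176)
step 30: x0=(1.8924) x1=(-0.2890)
step 31: x0=(1.8942) x1=(-0.2599)
step 32: x0=(1.8953) x1=(-0.2302)
step 33: x0=(1.8958) x1=(-0.1999)
step 34: x0=(1.8955) x1=(-0.1689)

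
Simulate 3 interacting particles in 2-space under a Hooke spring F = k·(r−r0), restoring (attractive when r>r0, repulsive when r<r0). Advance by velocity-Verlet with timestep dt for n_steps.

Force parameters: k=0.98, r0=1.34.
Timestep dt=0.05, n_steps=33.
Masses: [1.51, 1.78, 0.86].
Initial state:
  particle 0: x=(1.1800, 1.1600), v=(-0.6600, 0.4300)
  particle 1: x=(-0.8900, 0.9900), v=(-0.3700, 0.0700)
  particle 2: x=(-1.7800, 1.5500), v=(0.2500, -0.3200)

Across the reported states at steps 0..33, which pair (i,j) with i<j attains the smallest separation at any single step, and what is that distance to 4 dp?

step 0: x0=(1.1800, 1.1600) x1=(-0.8900, 0.9900) x2=(-1.7800, 1.5500)
step 1: x0=(1.1451, 1.1816) x1=(-0.9078, 0.9934) x2=(-1.7655, 1.5339)
step 2: x0=(1.1064, 1.2035) x1=(-0.9243, 0.9967) x2=(-1.7473, 1.5178)
step 3: x0=(1.0642, 1.2254) x1=(-0.9394, 0.9998) x2=(-1.7257, 1.5017)
step 4: x0=(1.0185, 1.2475) x1=(-0.9530, 1.0028) x2=(-1.7009, 1.4859)
step 5: x0=(0.9695, 1.2697) x1=(-0.9653, 1.0054) x2=(-1.6732, 1.4704)
step 6: x0=(0.9174, 1.2919) x1=(-0.9762, 1.0079) x2=(-1.6429, 1.4554)
step 7: x0=(0.8624, 1.3141) x1=(-0.9856, 1.0100) x2=(-1.6105, 1.4410)
step 8: x0=(0.8047, 1.3362) x1=(-0.9937, 1.0118) x2=(-1.5762, 1.4274)
step 9: x0=(0.7445, 1.3583) x1=(-1.0005, 1.0132) x2=(-1.5403, 1.4147)
step 10: x0=(0.6821, 1.3802) x1=(-1.0059, 1.0142) x2=(-1.5033, 1.4031)
step 11: x0=(0.6177, 1.4021) x1=(-1.0100, 1.0147) x2=(-1.4655, 1.3927)
step 12: x0=(0.5516, 1.4238) x1=(-1.0129, 1.0147) x2=(-1.4272, 1.3837)
step 13: x0=(0.4840, 1.4453) x1=(-1.0145, 1.0140) x2=(-1.3888, 1.3762)
step 14: x0=(0.4152, 1.4668) x1=(-1.0151, 1.0127) x2=(-1.3505, 1.3704)
step 15: x0=(0.3455, 1.4881) x1=(-1.0147, 1.0105) x2=(-1.3126, 1.3664)
step 16: x0=(0.2751, 1.5093) x1=(-1.0134, 1.0075) x2=(-1.2754, 1.3644)
step 17: x0=(0.2043, 1.5305) x1=(-1.0113, 1.0035) x2=(-1.2392, 1.3645)
step 18: x0=(0.1333, 1.5517) x1=(-1.0085, 0.9984) x2=(-1.2040, 1.3668)
step 19: x0=(0.0624, 1.5729) x1=(-1.0053, 0.9921) x2=(-1.1699, 1.3715)
step 20: x0=(-0.0082, 1.5942) x1=(-1.0017, 0.9846) x2=(-1.1373, 1.3785)
step 21: x0=(-0.0782, 1.6158) x1=(-0.9978, 0.9758) x2=(-1.1059, 1.3880)
step 22: x0=(-0.1475, 1.6376) x1=(-0.9939, 0.9656) x2=(-1.0761, 1.3997)
step 23: x0=(-0.2159, 1.6599) x1=(-0.9901, 0.9540) x2=(-1.0478, 1.4138)
step 24: x0=(-0.2832, 1.6827) x1=(-0.9864, 0.9408) x2=(-1.0211, 1.4299)
step 25: x0=(-0.3492, 1.7061) x1=(-0.9829, 0.9262) x2=(-0.9960, 1.4479)
step 26: x0=(-0.4140, 1.7304) x1=(-0.9797, 0.9102) x2=(-0.9728, 1.4676)
step 27: x0=(-0.4773, 1.7556) x1=(-0.9767, 0.8926) x2=(-0.9513, 1.4886)
step 28: x0=(-0.5393, 1.7820) x1=(-0.9741, 0.8736) x2=(-0.9318, 1.5106)
step 29: x0=(-0.5999, 1.8096) x1=(-0.9717, 0.8533) x2=(-0.9141, 1.5332)
step 30: x0=(-0.6591, 1.8387) x1=(-0.9695, 0.8316) x2=(-0.8982, 1.5560)
step 31: x0=(-0.7173, 1.8694) x1=(-0.9675, 0.8087) x2=(-0.8840, 1.5784)
step 32: x0=(-0.7745, 1.9020) x1=(-0.9657, 0.7847) x2=(-0.8710, 1.5999)
step 33: x0=(-0.8311, 1.9364) x1=(-0.9640, 0.7598) x2=(-0.8587, 1.6201)

pair (0,2), distance 0.3172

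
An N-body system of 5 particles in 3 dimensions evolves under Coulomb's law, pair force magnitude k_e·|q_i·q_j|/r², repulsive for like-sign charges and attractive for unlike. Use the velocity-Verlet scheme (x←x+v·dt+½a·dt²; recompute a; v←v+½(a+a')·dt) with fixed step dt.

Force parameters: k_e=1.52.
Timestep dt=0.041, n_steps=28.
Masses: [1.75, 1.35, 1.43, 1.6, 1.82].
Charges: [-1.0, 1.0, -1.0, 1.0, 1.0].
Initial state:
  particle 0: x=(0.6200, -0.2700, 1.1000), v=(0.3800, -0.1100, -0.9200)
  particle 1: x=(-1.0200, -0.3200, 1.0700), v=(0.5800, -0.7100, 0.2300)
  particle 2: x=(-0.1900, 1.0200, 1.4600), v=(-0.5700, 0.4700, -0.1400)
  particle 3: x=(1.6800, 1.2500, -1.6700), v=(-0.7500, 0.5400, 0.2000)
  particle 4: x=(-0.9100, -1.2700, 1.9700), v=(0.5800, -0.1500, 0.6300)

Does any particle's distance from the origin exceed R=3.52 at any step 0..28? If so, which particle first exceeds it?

step 0: x0=(0.6200, -0.2700, 1.1000) x1=(-1.0200, -0.3200, 1.0700) x2=(-0.1900, 1.0200, 1.4600) x3=(1.6800, 1.2500, -1.6700) x4=(-0.9100, -1.2700, 1.9700)
step 1: x0=(0.6353, -0.2748, 1.0622) x1=(-0.9958, -0.3484, 1.0792) x2=(-0.2137, 1.0392, 1.4542) x3=(1.6492, 1.2721, -1.6617) x4=(-0.8860, -1.2763, 1.9960)
step 2: x0=(0.6502, -0.2802, 1.0244) x1=(-0.9707, -0.3755, 1.0878) x2=(-0.2382, 1.0580, 1.4484) x3=(1.6185, 1.2943, -1.6534) x4=(-0.8617, -1.2828, 2.0225)
step 3: x0=(0.6646, -0.2862, 0.9865) x1=(-0.9447, -0.4012, 1.0959) x2=(-0.2632, 1.0766, 1.4426) x3=(1.5877, 1.3164, -1.6449) x4=(-0.8371, -1.2895, 2.0493)
step 4: x0=(0.6786, -0.2927, 0.9485) x1=(-0.9179, -0.4255, 1.1033) x2=(-0.2889, 1.0948, 1.4368) x3=(1.5569, 1.3385, -1.6362) x4=(-0.8121, -1.2964, 2.0766)
step 5: x0=(0.6920, -0.2997, 0.9105) x1=(-0.8902, -0.4485, 1.1100) x2=(-0.3151, 1.1127, 1.4309) x3=(1.5260, 1.3606, -1.6275) x4=(-0.7868, -1.3036, 2.1043)
step 6: x0=(0.7049, -0.3071, 0.8725) x1=(-0.8618, -0.4701, 1.1160) x2=(-0.3418, 1.1302, 1.4250) x3=(1.4952, 1.3826, -1.6186) x4=(-0.7612, -1.3109, 2.1324)
step 7: x0=(0.7174, -0.3151, 0.8346) x1=(-0.8326, -0.4904, 1.1213) x2=(-0.3690, 1.1472, 1.4191) x3=(1.4643, 1.4047, -1.6096) x4=(-0.7354, -1.3185, 2.1610)
step 8: x0=(0.7293, -0.3234, 0.7967) x1=(-0.8026, -0.5094, 1.1257) x2=(-0.3965, 1.1638, 1.4133) x3=(1.4334, 1.4267, -1.6004) x4=(-0.7093, -1.3263, 2.1900)
step 9: x0=(0.7408, -0.3321, 0.7588) x1=(-0.7719, -0.5272, 1.1294) x2=(-0.4244, 1.1800, 1.4074) x3=(1.4024, 1.4487, -1.5912) x4=(-0.6829, -1.3342, 2.2193)
step 10: x0=(0.7517, -0.3412, 0.7210) x1=(-0.7404, -0.5437, 1.1322) x2=(-0.4526, 1.1957, 1.4015) x3=(1.3715, 1.4706, -1.5818) x4=(-0.6564, -1.3423, 2.2492)
step 11: x0=(0.7621, -0.3506, 0.6833) x1=(-0.7082, -0.5590, 1.1342) x2=(-0.4811, 1.2109, 1.3957) x3=(1.3405, 1.4925, -1.5722) x4=(-0.6296, -1.3506, 2.2794)
step 12: x0=(0.7720, -0.3604, 0.6458) x1=(-0.6754, -0.5732, 1.1354) x2=(-0.5099, 1.2257, 1.3898) x3=(1.3095, 1.5144, -1.5625) x4=(-0.6027, -1.3590, 2.3100)
step 13: x0=(0.7814, -0.3705, 0.6084) x1=(-0.6418, -0.5862, 1.1356) x2=(-0.5388, 1.2400, 1.3840) x3=(1.2784, 1.5363, -1.5527) x4=(-0.5756, -1.3675, 2.3410)
step 14: x0=(0.7903, -0.3809, 0.5711) x1=(-0.6076, -0.5982, 1.1350) x2=(-0.5679, 1.2538, 1.3781) x3=(1.2474, 1.5580, -1.5428) x4=(-0.5483, -1.3762, 2.3723)
step 15: x0=(0.7987, -0.3915, 0.5341) x1=(-0.5727, -0.6090, 1.1335) x2=(-0.5972, 1.2672, 1.3723) x3=(1.2162, 1.5798, -1.5327) x4=(-0.5210, -1.3850, 2.4041)
step 16: x0=(0.8066, -0.4025, 0.4972) x1=(-0.5371, -0.6189, 1.1311) x2=(-0.6265, 1.2802, 1.3665) x3=(1.1851, 1.6015, -1.5225) x4=(-0.4935, -1.3939, 2.4361)
step 17: x0=(0.8139, -0.4136, 0.4606) x1=(-0.5009, -0.6278, 1.1278) x2=(-0.6559, 1.2927, 1.3607) x3=(1.1539, 1.6231, -1.5121) x4=(-0.4658, -1.4030, 2.4685)
step 18: x0=(0.8207, -0.4250, 0.4242) x1=(-0.4641, -0.6357, 1.1235) x2=(-0.6854, 1.3047, 1.3549) x3=(1.1227, 1.6447, -1.5016) x4=(-0.4381, -1.4121, 2.5013)
step 19: x0=(0.8271, -0.4366, 0.3881) x1=(-0.4266, -0.6428, 1.1183) x2=(-0.7149, 1.3164, 1.3491) x3=(1.0915, 1.6663, -1.4910) x4=(-0.4104, -1.4212, 2.5343)
step 20: x0=(0.8328, -0.4484, 0.3523) x1=(-0.3885, -0.6490, 1.1122) x2=(-0.7444, 1.3276, 1.3433) x3=(1.0602, 1.6877, -1.4803) x4=(-0.3825, -1.4305, 2.5676)
step 21: x0=(0.8381, -0.4604, 0.3168) x1=(-0.3498, -0.6543, 1.1052) x2=(-0.7739, 1.3385, 1.3375) x3=(1.0290, 1.7091, -1.4694) x4=(-0.3546, -1.4398, 2.6012)
step 22: x0=(0.8429, -0.4725, 0.2817) x1=(-0.3105, -0.6589, 1.0972) x2=(-0.8034, 1.3489, 1.3317) x3=(0.9976, 1.7305, -1.4584) x4=(-0.3266, -1.4492, 2.6350)
step 23: x0=(0.8471, -0.4848, 0.2469) x1=(-0.2705, -0.6627, 1.0883) x2=(-0.8328, 1.3590, 1.3259) x3=(0.9663, 1.7517, -1.4473) x4=(-0.2987, -1.4586, 2.6691)
step 24: x0=(0.8508, -0.4972, 0.2125) x1=(-0.2300, -0.6658, 1.0784) x2=(-0.8621, 1.3687, 1.3201) x3=(0.9349, 1.7729, -1.4360) x4=(-0.2706, -1.4681, 2.7035)
step 25: x0=(0.8540, -0.5098, 0.1786) x1=(-0.1888, -0.6683, 1.0675) x2=(-0.8913, 1.3781, 1.3143) x3=(0.9034, 1.7941, -1.4247) x4=(-0.2426, -1.4776, 2.7380)
step 26: x0=(0.8566, -0.5225, 0.1451) x1=(-0.1471, -0.6701, 1.0556) x2=(-0.9205, 1.3871, 1.3085) x3=(0.8719, 1.8151, -1.4132) x4=(-0.2146, -1.4872, 2.7727)
step 27: x0=(0.8587, -0.5352, 0.1121) x1=(-0.1048, -0.6713, 1.0428) x2=(-0.9495, 1.3958, 1.3026) x3=(0.8404, 1.8361, -1.4016) x4=(-0.1865, -1.4967, 2.8077)
step 28: x0=(0.8603, -0.5481, 0.0797) x1=(-0.0618, -0.6720, 1.0288) x2=(-0.9784, 1.4042, 1.2967) x3=(0.8089, 1.8570, -1.3899) x4=(-0.1585, -1.5064, 2.8428)

no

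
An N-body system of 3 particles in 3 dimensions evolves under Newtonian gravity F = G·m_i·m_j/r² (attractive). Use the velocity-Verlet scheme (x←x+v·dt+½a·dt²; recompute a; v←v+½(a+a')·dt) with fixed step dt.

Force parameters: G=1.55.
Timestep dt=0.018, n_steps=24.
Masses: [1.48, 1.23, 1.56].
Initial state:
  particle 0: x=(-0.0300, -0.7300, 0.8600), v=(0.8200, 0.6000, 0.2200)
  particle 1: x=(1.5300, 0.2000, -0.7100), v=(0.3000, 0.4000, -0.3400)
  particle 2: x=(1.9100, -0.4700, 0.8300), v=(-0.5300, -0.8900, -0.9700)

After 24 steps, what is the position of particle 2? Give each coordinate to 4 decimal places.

(1.6013, -0.8231, 0.3681)

step 0: x0=(-0.0300, -0.7300, 0.8600) x1=(1.5300, 0.2000, -0.7100) x2=(1.9100, -0.4700, 0.8300)
step 1: x0=(-0.0151, -0.7192, 0.8639) x1=(1.5354, 0.2071, -0.7160) x2=(1.9003, -0.4860, 0.8124)
step 2: x0=(0.0001, -0.7083, 0.8678) x1=(1.5407, 0.2141, -0.7216) x2=(1.8904, -0.5019, 0.7947)
step 3: x0=(0.0155, -0.6973, 0.8715) x1=(1.5461, 0.2209, -0.7269) x2=(1.8803, -0.5178, 0.7768)
step 4: x0=(0.0313, -0.6863, 0.8752) x1=(1.5514, 0.2275, -0.7319) x2=(1.8699, -0.5336, 0.7587)
step 5: x0=(0.0473, -0.6752, 0.8788) x1=(1.5567, 0.2340, -0.7366) x2=(1.8592, -0.5493, 0.7405)
step 6: x0=(0.0637, -0.6640, 0.8823) x1=(1.5619, 0.2403, -0.7409) x2=(1.8483, -0.5649, 0.7220)
step 7: x0=(0.0803, -0.6528, 0.8857) x1=(1.5671, 0.2464, -0.7449) x2=(1.8371, -0.5805, 0.7034)
step 8: x0=(0.0973, -0.6416, 0.8890) x1=(1.5722, 0.2523, -0.7486) x2=(1.8257, -0.5959, 0.6847)
step 9: x0=(0.1146, -0.6303, 0.8923) x1=(1.5774, 0.2581, -0.7520) x2=(1.8140, -0.6113, 0.6658)
step 10: x0=(0.1322, -0.6189, 0.8953) x1=(1.5825, 0.2636, -0.7551) x2=(1.8019, -0.6265, 0.6467)
step 11: x0=(0.1502, -0.6076, 0.8983) x1=(1.5875, 0.2690, -0.7578) x2=(1.7896, -0.6416, 0.6275)
step 12: x0=(0.1685, -0.5961, 0.9012) x1=(1.5925, 0.2741, -0.7602) x2=(1.7771, -0.6566, 0.6082)
step 13: x0=(0.1872, -0.5847, 0.9039) x1=(1.5974, 0.2791, -0.7622) x2=(1.7642, -0.6715, 0.5887)
step 14: x0=(0.2062, -0.5732, 0.9065) x1=(1.6023, 0.2838, -0.7640) x2=(1.7510, -0.6862, 0.5691)
step 15: x0=(0.2256, -0.5617, 0.9089) x1=(1.6071, 0.2883, -0.7654) x2=(1.7375, -0.7007, 0.5493)
step 16: x0=(0.2454, -0.5502, 0.9112) x1=(1.6119, 0.2926, -0.7665) x2=(1.7237, -0.7151, 0.5295)
step 17: x0=(0.2656, -0.5387, 0.9133) x1=(1.6166, 0.2967, -0.7672) x2=(1.7095, -0.7294, 0.5096)
step 18: x0=(0.2862, -0.5272, 0.9153) x1=(1.6213, 0.3005, -0.7677) x2=(1.6951, -0.7434, 0.4895)
step 19: x0=(0.3071, -0.5157, 0.9170) x1=(1.6258, 0.3041, -0.7678) x2=(1.6803, -0.7572, 0.4694)
step 20: x0=(0.3285, -0.5042, 0.9186) x1=(1.6303, 0.3075, -0.7675) x2=(1.6652, -0.7709, 0.4492)
step 21: x0=(0.3503, -0.4928, 0.9199) x1=(1.6348, 0.3106, -0.7670) x2=(1.6497, -0.7843, 0.4290)
step 22: x0=(0.3725, -0.4813, 0.9210) x1=(1.6391, 0.3134, -0.7661) x2=(1.6339, -0.7975, 0.4087)
step 23: x0=(0.3952, -0.4700, 0.9219) x1=(1.6434, 0.3160, -0.7649) x2=(1.6178, -0.8104, 0.3884)
step 24: x0=(0.4183, -0.4587, 0.9225) x1=(1.6476, 0.3183, -0.7634) x2=(1.6013, -0.8231, 0.3681)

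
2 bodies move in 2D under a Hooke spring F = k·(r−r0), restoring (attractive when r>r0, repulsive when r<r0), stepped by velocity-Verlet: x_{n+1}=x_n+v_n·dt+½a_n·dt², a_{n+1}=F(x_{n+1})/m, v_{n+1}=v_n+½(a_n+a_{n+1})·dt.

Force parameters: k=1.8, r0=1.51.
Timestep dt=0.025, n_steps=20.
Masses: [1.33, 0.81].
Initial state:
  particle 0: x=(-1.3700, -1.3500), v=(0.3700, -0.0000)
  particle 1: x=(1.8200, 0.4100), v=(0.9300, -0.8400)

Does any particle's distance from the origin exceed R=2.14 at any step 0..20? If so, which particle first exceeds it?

no

step 0: x0=(-1.3700, -1.3500) x1=(1.8200, 0.4100)
step 1: x0=(-1.3600, -1.3496) x1=(1.8420, 0.3883)
step 2: x0=(-1.3483, -1.3483) x1=(1.8613, 0.3652)
step 3: x0=(-1.3351, -1.3461) x1=(1.8780, 0.3406)
step 4: x0=(-1.3203, -1.3431) x1=(1.8922, 0.3147)
step 5: x0=(-1.3039, -1.3394) x1=(1.9037, 0.2875)
step 6: x0=(-1.2860, -1.3348) x1=(1.9127, 0.2590)
step 7: x0=(-1.2665, -1.3294) x1=(1.9191, 0.2292)
step 8: x0=(-1.2454, -1.3233) x1=(1.9229, 0.1981)
step 9: x0=(-1.2228, -1.3164) x1=(1.9242, 0.1658)
step 10: x0=(-1.1987, -1.3088) x1=(1.9231, 0.1324)
step 11: x0=(-1.1731, -1.3006) x1=(1.9195, 0.0978)
step 12: x0=(-1.1461, -1.2917) x1=(1.9136, 0.0622)
step 13: x0=(-1.1176, -1.2821) x1=(1.9053, 0.0255)
step 14: x0=(-1.0878, -1.2720) x1=(1.8947, -0.0121)
step 15: x0=(-1.0566, -1.2613) x1=(1.8820, -0.0507)
step 16: x0=(-1.0241, -1.2500) x1=(1.8671, -0.0902)
step 17: x0=(-0.9904, -1.2383) x1=(1.8501, -0.1304)
step 18: x0=(-0.9554, -1.2261) x1=(1.8311, -0.1715)
step 19: x0=(-0.9193, -1.2134) x1=(1.8102, -0.2133)
step 20: x0=(-0.8820, -1.2003) x1=(1.7875, -0.2558)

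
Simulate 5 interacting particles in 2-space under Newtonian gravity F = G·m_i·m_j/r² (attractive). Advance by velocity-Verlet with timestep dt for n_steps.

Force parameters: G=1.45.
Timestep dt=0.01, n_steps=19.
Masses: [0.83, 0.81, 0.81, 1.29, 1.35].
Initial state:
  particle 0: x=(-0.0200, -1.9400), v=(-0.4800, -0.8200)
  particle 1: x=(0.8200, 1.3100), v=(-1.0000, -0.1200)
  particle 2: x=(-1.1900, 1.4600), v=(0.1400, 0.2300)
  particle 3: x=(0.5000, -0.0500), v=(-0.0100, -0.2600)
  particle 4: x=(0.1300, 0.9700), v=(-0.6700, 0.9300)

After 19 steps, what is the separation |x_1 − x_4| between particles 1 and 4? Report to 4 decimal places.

0.5230

step 0: x0=(-0.0200, -1.9400) x1=(0.8200, 1.3100) x2=(-1.1900, 1.4600) x3=(0.5000, -0.0500) x4=(0.1300, 0.9700)
step 1: x0=(-0.0248, -1.9482) x1=(0.8098, 1.3087) x2=(-1.1885, 1.4623) x3=(0.4999, -0.0525) x4=(0.1234, 0.9793)
step 2: x0=(-0.0296, -1.9562) x1=(0.7993, 1.3071) x2=(-1.1869, 1.4645) x3=(0.4997, -0.0548) x4=(0.1170, 0.9885)
step 3: x0=(-0.0343, -1.9642) x1=(0.7884, 1.3053) x2=(-1.1851, 1.4666) x3=(0.4994, -0.0569) x4=(0.1107, 0.9977)
step 4: x0=(-0.0391, -1.9721) x1=(0.7771, 1.3032) x2=(-1.1832, 1.4686) x3=(0.4991, -0.0588) x4=(0.1046, 1.0068)
step 5: x0=(-0.0438, -1.9799) x1=(0.7655, 1.3009) x2=(-1.1811, 1.4706) x3=(0.4987, -0.0606) x4=(0.0988, 1.0159)
step 6: x0=(-0.0486, -1.9876) x1=(0.7534, 1.2983) x2=(-1.1788, 1.4725) x3=(0.4982, -0.0621) x4=(0.0931, 1.0249)
step 7: x0=(-0.0533, -1.9953) x1=(0.7410, 1.2955) x2=(-1.1764, 1.4744) x3=(0.4977, -0.0635) x4=(0.0876, 1.0340)
step 8: x0=(-0.0580, -2.0028) x1=(0.7281, 1.2925) x2=(-1.1738, 1.4761) x3=(0.4971, -0.0647) x4=(0.0823, 1.0429)
step 9: x0=(-0.0626, -2.0103) x1=(0.7148, 1.2891) x2=(-1.1711, 1.4778) x3=(0.4964, -0.0657) x4=(0.0773, 1.0519)
step 10: x0=(-0.0673, -2.0177) x1=(0.7010, 1.2856) x2=(-1.1681, 1.4795) x3=(0.4957, -0.0665) x4=(0.0724, 1.0608)
step 11: x0=(-0.0720, -2.0250) x1=(0.6868, 1.2817) x2=(-1.1650, 1.4810) x3=(0.4949, -0.0671) x4=(0.0678, 1.0697)
step 12: x0=(-0.0766, -2.0322) x1=(0.6721, 1.2777) x2=(-1.1618, 1.4825) x3=(0.4941, -0.0676) x4=(0.0634, 1.0786)
step 13: x0=(-0.0813, -2.0393) x1=(0.6569, 1.2733) x2=(-1.1583, 1.4839) x3=(0.4932, -0.0679) x4=(0.0593, 1.0875)
step 14: x0=(-0.0859, -2.0464) x1=(0.6412, 1.2687) x2=(-1.1547, 1.4852) x3=(0.4922, -0.0680) x4=(0.0554, 1.0964)
step 15: x0=(-0.0905, -2.0534) x1=(0.6249, 1.2639) x2=(-1.1509, 1.4865) x3=(0.4912, -0.0680) x4=(0.0518, 1.1052)
step 16: x0=(-0.0951, -2.0603) x1=(0.6080, 1.2588) x2=(-1.1470, 1.4877) x3=(0.4901, -0.0678) x4=(0.0485, 1.1140)
step 17: x0=(-0.0997, -2.0671) x1=(0.5905, 1.2534) x2=(-1.1428, 1.4888) x3=(0.4889, -0.0674) x4=(0.0455, 1.1229)
step 18: x0=(-0.1042, -2.0738) x1=(0.5724, 1.2478) x2=(-1.1384, 1.4898) x3=(0.4877, -0.0669) x4=(0.0428, 1.1317)
step 19: x0=(-0.1088, -2.0805) x1=(0.5536, 1.2419) x2=(-1.1339, 1.4907) x3=(0.4864, -0.0661) x4=(0.0405, 1.1405)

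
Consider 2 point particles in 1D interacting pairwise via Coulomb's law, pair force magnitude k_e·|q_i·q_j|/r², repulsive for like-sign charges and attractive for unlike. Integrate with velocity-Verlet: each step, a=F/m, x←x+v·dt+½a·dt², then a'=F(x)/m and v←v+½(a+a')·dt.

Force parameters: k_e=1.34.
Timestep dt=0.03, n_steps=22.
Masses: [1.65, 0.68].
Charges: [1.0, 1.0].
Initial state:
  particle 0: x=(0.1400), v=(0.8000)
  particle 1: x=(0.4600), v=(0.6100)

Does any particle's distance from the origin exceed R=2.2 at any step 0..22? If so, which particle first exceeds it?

yes, particle 1

step 0: x0=(0.1400) x1=(0.4600)
step 1: x0=(0.1604) x1=(0.4870)
step 2: x0=(0.1740) x1=(0.5306)
step 3: x0=(0.1818) x1=(0.5881)
step 4: x0=(0.1852) x1=(0.6564)
step 5: x0=(0.1853) x1=(0.7327)
step 6: x0=(0.1830) x1=(0.8149)
step 7: x0=(0.1788) x1=(0.9015)
step 8: x0=(0.1733) x1=(0.9915)
step 9: x0=(0.1666) x1=(1.0842)
step 10: x0=(0.1591) x1=(1.1790)
step 11: x0=(0.1509) x1=(1.2755)
step 12: x0=(0.1421) x1=(1.3734)
step 13: x0=(0.1328) x1=(1.4725)
step 14: x0=(0.1231) x1=(1.5726)
step 15: x0=(0.1130) x1=(1.6735)
step 16: x0=(0.1027) x1=(1.7751)
step 17: x0=(0.0921) x1=(1.8773)
step 18: x0=(0.0813) x1=(1.9802)
step 19: x0=(0.0702) x1=(2.0835)
step 20: x0=(0.0590) x1=(2.1872)
step 21: x0=(0.0476) x1=(2.2914)
step 22: x0=(0.0361) x1=(2.3959)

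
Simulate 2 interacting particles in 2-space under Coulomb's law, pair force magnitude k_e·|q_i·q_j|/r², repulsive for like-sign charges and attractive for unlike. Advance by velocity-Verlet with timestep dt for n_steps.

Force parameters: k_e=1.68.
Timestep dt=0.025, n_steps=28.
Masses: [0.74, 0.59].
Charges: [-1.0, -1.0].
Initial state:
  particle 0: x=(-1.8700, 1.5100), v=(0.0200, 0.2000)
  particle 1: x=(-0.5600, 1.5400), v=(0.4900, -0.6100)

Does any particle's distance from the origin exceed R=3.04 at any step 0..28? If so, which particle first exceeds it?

no

step 0: x0=(-1.8700, 1.5100) x1=(-0.5600, 1.5400)
step 1: x0=(-1.8699, 1.5150) x1=(-0.5472, 1.5248)
step 2: x0=(-1.8706, 1.5200) x1=(-0.5334, 1.5095)
step 3: x0=(-1.8722, 1.5250) x1=(-0.5187, 1.4943)
step 4: x0=(-1.8744, 1.5300) x1=(-0.5029, 1.4790)
step 5: x0=(-1.8775, 1.5350) x1=(-0.4862, 1.4637)
step 6: x0=(-1.8813, 1.5401) x1=(-0.4686, 1.4484)
step 7: x0=(-1.8857, 1.5452) x1=(-0.4501, 1.4330)
step 8: x0=(-1.8909, 1.5504) x1=(-0.4308, 1.4175)
step 9: x0=(-1.8967, 1.5556) x1=(-0.4106, 1.4020)
step 10: x0=(-1.9032, 1.5609) x1=(-0.3896, 1.3864)
step 11: x0=(-1.9102, 1.5663) x1=(-0.3679, 1.3707)
step 12: x0=(-1.9179, 1.5717) x1=(-0.3454, 1.3548)
step 13: x0=(-1.9261, 1.5772) x1=(-0.3223, 1.3389)
step 14: x0=(-1.9348, 1.5828) x1=(-0.2984, 1.3229)
step 15: x0=(-1.9441, 1.5885) x1=(-0.2740, 1.3068)
step 16: x0=(-1.9538, 1.5943) x1=(-0.2489, 1.2906)
step 17: x0=(-1.9640, 1.6001) x1=(-0.2232, 1.2743)
step 18: x0=(-1.9746, 1.6060) x1=(-0.1970, 1.2579)
step 19: x0=(-1.9857, 1.6121) x1=(-0.1702, 1.2414)
step 20: x0=(-1.9972, 1.6182) x1=(-0.1429, 1.2248)
step 21: x0=(-2.0090, 1.6243) x1=(-0.1152, 1.2081)
step 22: x0=(-2.0213, 1.6306) x1=(-0.0870, 1.1912)
step 23: x0=(-2.0338, 1.6369) x1=(-0.0583, 1.1743)
step 24: x0=(-2.0468, 1.6433) x1=(-0.0293, 1.1573)
step 25: x0=(-2.0600, 1.6498) x1=(0.0002, 1.1402)
step 26: x0=(-2.0735, 1.6564) x1=(0.0301, 1.1229)
step 27: x0=(-2.0874, 1.6630) x1=(0.0603, 1.1056)
step 28: x0=(-2.1015, 1.6697) x1=(0.0909, 1.0882)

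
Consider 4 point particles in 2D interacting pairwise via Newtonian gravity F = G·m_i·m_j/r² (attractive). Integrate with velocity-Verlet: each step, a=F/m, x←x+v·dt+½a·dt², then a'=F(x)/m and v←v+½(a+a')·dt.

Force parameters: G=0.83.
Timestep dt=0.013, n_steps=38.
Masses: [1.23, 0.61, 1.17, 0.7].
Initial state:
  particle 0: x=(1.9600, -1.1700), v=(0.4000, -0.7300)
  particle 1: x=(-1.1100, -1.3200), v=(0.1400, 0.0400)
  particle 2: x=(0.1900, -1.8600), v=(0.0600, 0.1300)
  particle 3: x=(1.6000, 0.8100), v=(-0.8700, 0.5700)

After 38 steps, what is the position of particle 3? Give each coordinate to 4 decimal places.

step 0: x0=(1.9600, -1.1700) x1=(-1.1100, -1.3200) x2=(0.1900, -1.8600) x3=(1.6000, 0.8100)
step 1: x0=(1.9652, -1.1795) x1=(-1.1081, -1.3195) x2=(0.1908, -1.8583) x3=(1.5887, 0.8174)
step 2: x0=(1.9703, -1.1890) x1=(-1.1062, -1.3190) x2=(0.1916, -1.8565) x3=(1.5774, 0.8247)
step 3: x0=(1.9753, -1.1984) x1=(-1.1041, -1.3186) x2=(0.1924, -1.8547) x3=(1.5660, 0.8320)
step 4: x0=(1.9804, -1.2079) x1=(-1.1019, -1.3181) x2=(0.1932, -1.8529) x3=(1.5547, 0.8391)
step 5: x0=(1.9853, -1.2174) x1=(-1.0996, -1.3177) x2=(0.1940, -1.8510) x3=(1.5434, 0.8463)
step 6: x0=(1.9902, -1.2268) x1=(-1.0973, -1.3173) x2=(0.1949, -1.8491) x3=(1.5320, 0.8534)
step 7: x0=(1.9950, -1.2363) x1=(-1.0948, -1.3170) x2=(0.1957, -1.8471) x3=(1.5207, 0.8604)
step 8: x0=(1.9998, -1.2457) x1=(-1.0922, -1.3167) x2=(0.1965, -1.8451) x3=(1.5093, 0.8673)
step 9: x0=(2.0045, -1.2552) x1=(-1.0895, -1.3164) x2=(0.1974, -1.8431) x3=(1.4980, 0.8743)
step 10: x0=(2.0092, -1.2646) x1=(-1.0867, -1.3161) x2=(0.1983, -1.8410) x3=(1.4866, 0.8811)
step 11: x0=(2.0138, -1.2740) x1=(-1.0838, -1.3159) x2=(0.1992, -1.8388) x3=(1.4752, 0.8879)
step 12: x0=(2.0183, -1.2834) x1=(-1.0808, -1.3156) x2=(0.2000, -1.8367) x3=(1.4639, 0.8946)
step 13: x0=(2.0228, -1.2928) x1=(-1.0777, -1.3154) x2=(0.2009, -1.8344) x3=(1.4525, 0.9013)
step 14: x0=(2.0273, -1.3023) x1=(-1.0745, -1.3153) x2=(0.2018, -1.8322) x3=(1.4411, 0.9080)
step 15: x0=(2.0317, -1.3117) x1=(-1.0712, -1.3151) x2=(0.2028, -1.8299) x3=(1.4297, 0.9145)
step 16: x0=(2.0360, -1.3211) x1=(-1.0678, -1.3150) x2=(0.2037, -1.8276) x3=(1.4183, 0.9211)
step 17: x0=(2.0402, -1.3304) x1=(-1.0643, -1.3149) x2=(0.2046, -1.8252) x3=(1.4069, 0.9275)
step 18: x0=(2.0444, -1.3398) x1=(-1.0606, -1.3149) x2=(0.2056, -1.8228) x3=(1.3955, 0.9340)
step 19: x0=(2.0486, -1.3492) x1=(-1.0569, -1.3148) x2=(0.2065, -1.8203) x3=(1.3841, 0.9403)
step 20: x0=(2.0527, -1.3586) x1=(-1.0531, -1.3148) x2=(0.2075, -1.8178) x3=(1.3727, 0.9466)
step 21: x0=(2.0567, -1.3680) x1=(-1.0491, -1.3149) x2=(0.2084, -1.8153) x3=(1.3613, 0.9529)
step 22: x0=(2.0607, -1.3773) x1=(-1.0451, -1.3149) x2=(0.2094, -1.8127) x3=(1.3499, 0.9591)
step 23: x0=(2.0646, -1.3867) x1=(-1.0409, -1.3150) x2=(0.2104, -1.8101) x3=(1.3384, 0.9653)
step 24: x0=(2.0685, -1.3960) x1=(-1.0366, -1.3151) x2=(0.2113, -1.8075) x3=(1.3270, 0.9714)
step 25: x0=(2.0723, -1.4054) x1=(-1.0323, -1.3152) x2=(0.2123, -1.8048) x3=(1.3156, 0.9775)
step 26: x0=(2.0760, -1.4147) x1=(-1.0278, -1.3154) x2=(0.2133, -1.8021) x3=(1.3041, 0.9835)
step 27: x0=(2.0797, -1.4241) x1=(-1.0232, -1.3156) x2=(0.2143, -1.7993) x3=(1.2927, 0.9895)
step 28: x0=(2.0833, -1.4334) x1=(-1.0185, -1.3158) x2=(0.2153, -1.7965) x3=(1.2813, 0.9954)
step 29: x0=(2.0869, -1.4427) x1=(-1.0136, -1.3160) x2=(0.2163, -1.7937) x3=(1.2698, 1.0013)
step 30: x0=(2.0904, -1.4520) x1=(-1.0087, -1.3163) x2=(0.2174, -1.7908) x3=(1.2584, 1.0071)
step 31: x0=(2.0939, -1.4614) x1=(-1.0036, -1.3166) x2=(0.2184, -1.7879) x3=(1.2469, 1.0129)
step 32: x0=(2.0973, -1.4707) x1=(-0.9985, -1.3169) x2=(0.2194, -1.7850) x3=(1.2354, 1.0186)
step 33: x0=(2.1006, -1.4800) x1=(-0.9932, -1.3173) x2=(0.2204, -1.7820) x3=(1.2240, 1.0243)
step 34: x0=(2.1039, -1.4893) x1=(-0.9878, -1.3177) x2=(0.2215, -1.7790) x3=(1.2125, 1.0299)
step 35: x0=(2.1071, -1.4985) x1=(-0.9823, -1.3181) x2=(0.2225, -1.7759) x3=(1.2010, 1.0355)
step 36: x0=(2.1103, -1.5078) x1=(-0.9767, -1.3185) x2=(0.2235, -1.7728) x3=(1.1896, 1.0411)
step 37: x0=(2.1134, -1.5171) x1=(-0.9709, -1.3190) x2=(0.2246, -1.7697) x3=(1.1781, 1.0466)
step 38: x0=(2.1164, -1.5264) x1=(-0.9651, -1.3195) x2=(0.2256, -1.7665) x3=(1.1666, 1.0520)

(1.1666, 1.0520)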